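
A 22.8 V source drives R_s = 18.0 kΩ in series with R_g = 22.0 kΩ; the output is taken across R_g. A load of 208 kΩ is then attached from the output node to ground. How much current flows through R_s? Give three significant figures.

I ≈ 0.602 mA

R_g‖R_L = 19.90 kΩ, so the source sees R_s + R_g‖R_L = 37.90 kΩ.
I = 22.8 V / 37.90 kΩ = 0.602 mA.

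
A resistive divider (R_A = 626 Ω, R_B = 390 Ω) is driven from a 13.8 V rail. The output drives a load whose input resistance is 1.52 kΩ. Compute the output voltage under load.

V_out ≈ 4.57 V

The load sits in parallel with R_B: R_B‖R_L = (390 × 1520) / (390 + 1520) = 310.4 Ω.
V_out = 13.8 × 310.4 / (626 + 310.4) = 13.8 × 310.4/936.4 = 4.57 V.
(Unloaded it would have been 5.30 V.)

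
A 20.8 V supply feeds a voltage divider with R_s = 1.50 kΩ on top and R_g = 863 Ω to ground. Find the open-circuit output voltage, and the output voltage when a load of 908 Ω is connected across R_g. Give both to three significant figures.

Unloaded: 7.60 V; loaded: 4.74 V

Open-circuit: V = 20.8 × 863/(1500 + 863) = 7.60 V.
With the load, R_g becomes R_g‖R_L = 442.5 Ω, so V = 20.8 × 442.5/1942 = 4.74 V.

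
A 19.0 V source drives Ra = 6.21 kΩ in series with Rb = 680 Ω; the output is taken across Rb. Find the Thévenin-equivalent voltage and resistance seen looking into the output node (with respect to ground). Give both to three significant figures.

V_th = 1.88 V, R_th = 613 Ω

V_th is the open-circuit tap voltage: 19.0 × 680/(6210 + 680) = 1.88 V.
With the supply zeroed, Ra and Rb appear in parallel from the tap: R_th = Ra‖Rb = (6210 × 680)/6890 = 613 Ω.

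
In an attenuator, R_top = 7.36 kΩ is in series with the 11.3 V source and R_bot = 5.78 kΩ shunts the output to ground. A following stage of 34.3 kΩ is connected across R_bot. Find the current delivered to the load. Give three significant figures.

R_bot‖R_L = 4.946 kΩ; V_out = 11.3 × 4.946/12.31 = 4.542 V.
I_L = V_out / R_L = 4.542 / 34.3 kΩ = 0.132 mA.

I_L ≈ 0.132 mA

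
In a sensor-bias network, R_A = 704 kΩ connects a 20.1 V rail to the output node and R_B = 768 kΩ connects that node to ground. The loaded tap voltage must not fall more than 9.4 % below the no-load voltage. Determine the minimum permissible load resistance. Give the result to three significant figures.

Output resistance R_th = R_A‖R_B = (704 × 768)/1472 = 367.3 kΩ.
The fractional drop is R_th/(R_th + R_L); requiring this ≤ 0.0940 gives R_L ≥ R_th(1/0.0940 − 1) = 367.3 × 9.638 = 3.54 MΩ.

R_L(min) ≈ 3.54 MΩ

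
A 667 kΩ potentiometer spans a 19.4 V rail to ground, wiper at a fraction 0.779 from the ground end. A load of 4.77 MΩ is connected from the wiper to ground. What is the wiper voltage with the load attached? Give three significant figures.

The wiper splits the pot into (1−α)R = 147.4 kΩ above and αR = 519.6 kΩ below.
Lower section ‖ load = 468.6 kΩ.
V_wiper = 19.4 × 468.6/(147.4 + 468.6) = 14.8 V.

V ≈ 14.8 V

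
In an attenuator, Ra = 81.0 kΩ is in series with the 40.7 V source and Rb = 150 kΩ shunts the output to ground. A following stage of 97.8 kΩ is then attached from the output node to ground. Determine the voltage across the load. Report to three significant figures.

The load sits in parallel with Rb: Rb‖R_L = (150 × 97.8) / (150 + 97.8) = 59.20 kΩ.
V_out = 40.7 × 59.20 / (81.0 + 59.20) = 40.7 × 59.20/140.2 = 17.2 V.

V_out ≈ 17.2 V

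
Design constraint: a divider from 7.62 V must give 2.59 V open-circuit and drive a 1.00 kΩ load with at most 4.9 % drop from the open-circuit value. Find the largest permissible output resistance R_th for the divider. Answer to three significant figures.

R_th ≤ 51.5 Ω

Loading drop = R_th/(R_th + R_L) ≤ 0.0490, so R_th ≤ R_L · ε/(1−ε) = 1.00 kΩ × 0.0490/0.9510 = 51.5 Ω.
(Any R1, R2 with R2/(R1+R2) = 0.340 and R1‖R2 ≤ 51.5 Ω will meet the spec.)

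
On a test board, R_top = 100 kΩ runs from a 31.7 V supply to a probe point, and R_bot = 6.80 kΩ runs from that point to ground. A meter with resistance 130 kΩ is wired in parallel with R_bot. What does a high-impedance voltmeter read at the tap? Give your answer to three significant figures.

The load sits in parallel with R_bot: R_bot‖R_L = (6.80 × 130) / (6.80 + 130) = 6.462 kΩ.
V_out = 31.7 × 6.462 / (100 + 6.462) = 31.7 × 6.462/106.5 = 1.92 V.

V_out ≈ 1.92 V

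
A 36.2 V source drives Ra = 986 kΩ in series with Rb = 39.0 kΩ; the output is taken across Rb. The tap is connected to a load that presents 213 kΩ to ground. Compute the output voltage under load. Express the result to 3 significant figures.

V_out ≈ 1.17 V

The load sits in parallel with Rb: Rb‖R_L = (39.0 × 213) / (39.0 + 213) = 32.96 kΩ.
V_out = 36.2 × 32.96 / (986 + 32.96) = 36.2 × 32.96/1019 = 1.17 V.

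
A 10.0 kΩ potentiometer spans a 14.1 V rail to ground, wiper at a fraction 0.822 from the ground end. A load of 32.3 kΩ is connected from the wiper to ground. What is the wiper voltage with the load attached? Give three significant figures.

The wiper splits the pot into (1−α)R = 1.780 kΩ above and αR = 8.220 kΩ below.
Lower section ‖ load = 6.552 kΩ.
V_wiper = 14.1 × 6.552/(1.780 + 6.552) = 11.1 V.

V ≈ 11.1 V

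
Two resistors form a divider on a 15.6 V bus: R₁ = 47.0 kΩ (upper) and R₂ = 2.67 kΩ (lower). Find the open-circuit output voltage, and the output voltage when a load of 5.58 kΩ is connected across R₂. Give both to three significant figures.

Open-circuit: V = 15.6 × 2.67/(47.0 + 2.67) = 0.839 V.
With the load, R₂ becomes R₂‖R_L = 1.806 kΩ, so V = 15.6 × 1.806/48.81 = 0.577 V.

Unloaded: 0.839 V; loaded: 0.577 V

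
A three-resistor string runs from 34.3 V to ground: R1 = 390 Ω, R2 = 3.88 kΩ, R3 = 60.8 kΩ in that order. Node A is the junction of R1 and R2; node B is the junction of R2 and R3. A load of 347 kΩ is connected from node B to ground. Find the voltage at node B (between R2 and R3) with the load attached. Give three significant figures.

At node B, R3 is in parallel with the load: R3‖R_L = 51740 Ω.
Below node A the resistance is R2 + (R3‖R_L) = 55620 Ω, so V_A = 34.3 × 55620/56010 = 34.06 V.
Then V_B = V_A × (R3‖R_L)/(R2 + R3‖R_L) = 34.06 × 51740/55620 = 31.7 V.

V ≈ 31.7 V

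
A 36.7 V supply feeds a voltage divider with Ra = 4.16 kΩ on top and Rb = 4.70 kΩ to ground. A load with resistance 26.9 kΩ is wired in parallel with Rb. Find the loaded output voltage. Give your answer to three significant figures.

The load sits in parallel with Rb: Rb‖R_L = (4.70 × 26.9) / (4.70 + 26.9) = 4.001 kΩ.
V_out = 36.7 × 4.001 / (4.16 + 4.001) = 36.7 × 4.001/8.161 = 18.0 V.

V_out ≈ 18.0 V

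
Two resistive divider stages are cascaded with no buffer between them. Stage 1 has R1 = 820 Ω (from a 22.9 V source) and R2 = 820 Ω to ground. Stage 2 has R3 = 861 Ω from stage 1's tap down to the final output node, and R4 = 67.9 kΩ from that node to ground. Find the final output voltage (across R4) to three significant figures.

Stage 2 presents R3+R4 = 68760 Ω as a load on stage 1's tap.
Stage 1's lower leg becomes R2‖(R3+R4) = 810.3 Ω, so V_mid = 22.9 × 810.3/1630 = 11.38 V.
Stage 2 is itself unloaded: V_out = V_mid × R4/(R3+R4) = 11.38 × 67900/68760 = 11.2 V.

V_out ≈ 11.2 V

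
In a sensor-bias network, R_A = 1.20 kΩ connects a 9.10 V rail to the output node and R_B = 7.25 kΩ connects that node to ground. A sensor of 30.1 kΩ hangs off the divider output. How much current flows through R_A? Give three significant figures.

R_B‖R_L = 5.843 kΩ, so the source sees R_A + R_B‖R_L = 7.043 kΩ.
I = 9.10 V / 7.043 kΩ = 1.29 mA.

I ≈ 1.29 mA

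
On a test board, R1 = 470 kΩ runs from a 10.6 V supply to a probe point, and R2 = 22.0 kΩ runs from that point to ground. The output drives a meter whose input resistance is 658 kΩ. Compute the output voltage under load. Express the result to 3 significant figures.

V_out ≈ 0.459 V

The load sits in parallel with R2: R2‖R_L = (22.0 × 658) / (22.0 + 658) = 21.29 kΩ.
V_out = 10.6 × 21.29 / (470 + 21.29) = 10.6 × 21.29/491.3 = 0.459 V.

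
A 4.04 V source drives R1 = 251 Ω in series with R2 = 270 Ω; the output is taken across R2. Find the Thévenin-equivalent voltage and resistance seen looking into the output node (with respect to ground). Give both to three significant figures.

V_th is the open-circuit tap voltage: 4.04 × 270/(251 + 270) = 2.09 V.
With the supply zeroed, R1 and R2 appear in parallel from the tap: R_th = R1‖R2 = (251 × 270)/521.0 = 130 Ω.

V_th = 2.09 V, R_th = 130 Ω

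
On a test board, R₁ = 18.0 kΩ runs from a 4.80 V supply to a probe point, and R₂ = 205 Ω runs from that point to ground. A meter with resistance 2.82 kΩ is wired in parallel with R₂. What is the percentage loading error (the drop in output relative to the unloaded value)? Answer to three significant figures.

The divider's output (Thévenin) resistance is R₁‖R₂ = 202.7 Ω.
Fractional drop under load = R_th/(R_th + R_L) = 202.7 / (202.7 + 2820) = 0.06706.
So the output falls by 6.71 %.

6.71 %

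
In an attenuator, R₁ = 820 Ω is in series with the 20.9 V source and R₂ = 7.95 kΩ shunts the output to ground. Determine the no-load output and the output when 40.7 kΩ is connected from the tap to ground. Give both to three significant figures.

Open-circuit: V = 20.9 × 7950/(820 + 7950) = 18.9 V.
With the load, R₂ becomes R₂‖R_L = 6651 Ω, so V = 20.9 × 6651/7471 = 18.6 V.

Unloaded: 18.9 V; loaded: 18.6 V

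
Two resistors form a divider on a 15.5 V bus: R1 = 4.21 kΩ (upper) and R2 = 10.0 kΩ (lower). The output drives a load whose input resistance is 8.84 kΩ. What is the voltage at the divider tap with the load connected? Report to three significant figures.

The load sits in parallel with R2: R2‖R_L = (10.0 × 8.84) / (10.0 + 8.84) = 4.692 kΩ.
V_out = 15.5 × 4.692 / (4.21 + 4.692) = 15.5 × 4.692/8.902 = 8.17 V.

V_out ≈ 8.17 V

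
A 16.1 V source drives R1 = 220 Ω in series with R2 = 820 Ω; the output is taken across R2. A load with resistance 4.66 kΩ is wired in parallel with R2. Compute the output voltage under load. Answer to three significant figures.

V_out ≈ 12.2 V

The load sits in parallel with R2: R2‖R_L = (820 × 4660) / (820 + 4660) = 697.3 Ω.
V_out = 16.1 × 697.3 / (220 + 697.3) = 16.1 × 697.3/917.3 = 12.2 V.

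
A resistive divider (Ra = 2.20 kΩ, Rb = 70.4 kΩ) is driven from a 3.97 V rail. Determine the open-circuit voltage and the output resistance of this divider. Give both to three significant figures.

V_th = 3.85 V, R_th = 2.13 kΩ

V_th is the open-circuit tap voltage: 3.97 × 70.4/(2.20 + 70.4) = 3.85 V.
With the supply zeroed, Ra and Rb appear in parallel from the tap: R_th = Ra‖Rb = (2.20 × 70.4)/72.60 = 2.13 kΩ.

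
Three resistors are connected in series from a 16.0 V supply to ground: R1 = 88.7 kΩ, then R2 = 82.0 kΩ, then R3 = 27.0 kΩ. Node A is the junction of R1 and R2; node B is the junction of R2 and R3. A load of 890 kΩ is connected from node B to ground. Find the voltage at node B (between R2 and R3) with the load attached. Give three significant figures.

V ≈ 2.13 V

At node B, R3 is in parallel with the load: R3‖R_L = 26.21 kΩ.
Below node A the resistance is R2 + (R3‖R_L) = 108.2 kΩ, so V_A = 16.0 × 108.2/196.9 = 8.792 V.
Then V_B = V_A × (R3‖R_L)/(R2 + R3‖R_L) = 8.792 × 26.21/108.2 = 2.13 V.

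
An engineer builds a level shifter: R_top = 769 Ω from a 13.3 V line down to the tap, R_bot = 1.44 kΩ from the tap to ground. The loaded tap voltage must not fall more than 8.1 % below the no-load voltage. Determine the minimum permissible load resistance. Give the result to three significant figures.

R_L(min) ≈ 5.69 kΩ

Output resistance R_th = R_top‖R_bot = (769 × 1440)/2209 = 501.3 Ω.
The fractional drop is R_th/(R_th + R_L); requiring this ≤ 0.0810 gives R_L ≥ R_th(1/0.0810 − 1) = 501.3 × 11.35 = 5.69 kΩ.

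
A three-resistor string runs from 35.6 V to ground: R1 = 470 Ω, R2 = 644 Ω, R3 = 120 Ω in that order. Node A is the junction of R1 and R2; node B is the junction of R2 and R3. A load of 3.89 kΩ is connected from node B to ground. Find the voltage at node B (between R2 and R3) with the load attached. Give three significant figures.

At node B, R3 is in parallel with the load: R3‖R_L = 116.4 Ω.
Below node A the resistance is R2 + (R3‖R_L) = 760.4 Ω, so V_A = 35.6 × 760.4/1230 = 22.00 V.
Then V_B = V_A × (R3‖R_L)/(R2 + R3‖R_L) = 22.00 × 116.4/760.4 = 3.37 V.

V ≈ 3.37 V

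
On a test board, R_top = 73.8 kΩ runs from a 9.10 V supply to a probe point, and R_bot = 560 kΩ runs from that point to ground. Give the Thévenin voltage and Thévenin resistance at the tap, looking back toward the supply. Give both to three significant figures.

V_th = 8.04 V, R_th = 65.2 kΩ

V_th is the open-circuit tap voltage: 9.10 × 560/(73.8 + 560) = 8.04 V.
With the supply zeroed, R_top and R_bot appear in parallel from the tap: R_th = R_top‖R_bot = (73.8 × 560)/633.8 = 65.2 kΩ.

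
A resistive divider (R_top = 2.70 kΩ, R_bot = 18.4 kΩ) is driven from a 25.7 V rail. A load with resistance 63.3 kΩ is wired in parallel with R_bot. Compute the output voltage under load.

V_out ≈ 21.6 V

The load sits in parallel with R_bot: R_bot‖R_L = (18.4 × 63.3) / (18.4 + 63.3) = 14.26 kΩ.
V_out = 25.7 × 14.26 / (2.70 + 14.26) = 25.7 × 14.26/16.96 = 21.6 V.
(Unloaded it would have been 22.4 V.)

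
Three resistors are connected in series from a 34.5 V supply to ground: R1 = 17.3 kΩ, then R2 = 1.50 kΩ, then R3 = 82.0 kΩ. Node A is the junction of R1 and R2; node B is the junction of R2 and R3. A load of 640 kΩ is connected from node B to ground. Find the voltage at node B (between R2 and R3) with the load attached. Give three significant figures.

V ≈ 27.4 V

At node B, R3 is in parallel with the load: R3‖R_L = 72.69 kΩ.
Below node A the resistance is R2 + (R3‖R_L) = 74.19 kΩ, so V_A = 34.5 × 74.19/91.49 = 27.98 V.
Then V_B = V_A × (R3‖R_L)/(R2 + R3‖R_L) = 27.98 × 72.69/74.19 = 27.4 V.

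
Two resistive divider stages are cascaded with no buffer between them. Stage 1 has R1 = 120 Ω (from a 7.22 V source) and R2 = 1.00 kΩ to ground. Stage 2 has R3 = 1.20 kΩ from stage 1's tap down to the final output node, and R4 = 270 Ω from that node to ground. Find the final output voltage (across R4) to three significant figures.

Stage 2 presents R3+R4 = 1470 Ω as a load on stage 1's tap.
Stage 1's lower leg becomes R2‖(R3+R4) = 595.1 Ω, so V_mid = 7.22 × 595.1/715.1 = 6.008 V.
Stage 2 is itself unloaded: V_out = V_mid × R4/(R3+R4) = 6.008 × 270/1470 = 1.10 V.

V_out ≈ 1.10 V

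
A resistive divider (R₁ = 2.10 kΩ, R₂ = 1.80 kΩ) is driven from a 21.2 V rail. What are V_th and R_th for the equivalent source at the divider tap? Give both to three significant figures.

V_th = 9.78 V, R_th = 969 Ω

V_th is the open-circuit tap voltage: 21.2 × 1.80/(2.10 + 1.80) = 9.78 V.
With the supply zeroed, R₁ and R₂ appear in parallel from the tap: R_th = R₁‖R₂ = (2.10 × 1.80)/3.900 = 969 Ω.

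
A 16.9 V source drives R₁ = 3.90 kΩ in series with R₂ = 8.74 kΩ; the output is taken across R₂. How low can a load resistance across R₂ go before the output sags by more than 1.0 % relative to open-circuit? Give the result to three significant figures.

Output resistance R_th = R₁‖R₂ = (3.90 × 8.74)/12.64 = 2.697 kΩ.
The fractional drop is R_th/(R_th + R_L); requiring this ≤ 0.0100 gives R_L ≥ R_th(1/0.0100 − 1) = 2.697 × 99.00 = 267 kΩ.

R_L(min) ≈ 267 kΩ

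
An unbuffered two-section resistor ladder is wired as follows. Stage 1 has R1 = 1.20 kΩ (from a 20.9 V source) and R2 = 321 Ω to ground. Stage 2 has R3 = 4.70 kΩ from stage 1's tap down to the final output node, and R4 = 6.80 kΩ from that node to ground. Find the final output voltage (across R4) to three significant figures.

Stage 2 presents R3+R4 = 11500 Ω as a load on stage 1's tap.
Stage 1's lower leg becomes R2‖(R3+R4) = 312.3 Ω, so V_mid = 20.9 × 312.3/1512 = 4.316 V.
Stage 2 is itself unloaded: V_out = V_mid × R4/(R3+R4) = 4.316 × 6800/11500 = 2.55 V.

V_out ≈ 2.55 V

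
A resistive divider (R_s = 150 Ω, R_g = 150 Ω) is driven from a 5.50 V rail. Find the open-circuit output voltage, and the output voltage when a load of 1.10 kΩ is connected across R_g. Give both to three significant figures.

Unloaded: 2.75 V; loaded: 2.57 V

Open-circuit: V = 5.50 × 150/(150 + 150) = 2.75 V.
With the load, R_g becomes R_g‖R_L = 132.0 Ω, so V = 5.50 × 132.0/282.0 = 2.57 V.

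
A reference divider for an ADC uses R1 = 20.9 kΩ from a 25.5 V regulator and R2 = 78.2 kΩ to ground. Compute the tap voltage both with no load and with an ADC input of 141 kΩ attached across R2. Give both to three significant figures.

Open-circuit: V = 25.5 × 78.2/(20.9 + 78.2) = 20.1 V.
With the load, R2 becomes R2‖R_L = 50.30 kΩ, so V = 25.5 × 50.30/71.20 = 18.0 V.

Unloaded: 20.1 V; loaded: 18.0 V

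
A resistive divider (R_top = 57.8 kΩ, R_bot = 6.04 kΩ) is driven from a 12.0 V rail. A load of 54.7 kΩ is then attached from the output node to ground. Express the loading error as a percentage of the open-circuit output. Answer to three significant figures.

9.09 %

The divider's output (Thévenin) resistance is R_top‖R_bot = 5.469 kΩ.
Fractional drop under load = R_th/(R_th + R_L) = 5.469 / (5.469 + 54.7) = 0.09089.
So the output falls by 9.09 %.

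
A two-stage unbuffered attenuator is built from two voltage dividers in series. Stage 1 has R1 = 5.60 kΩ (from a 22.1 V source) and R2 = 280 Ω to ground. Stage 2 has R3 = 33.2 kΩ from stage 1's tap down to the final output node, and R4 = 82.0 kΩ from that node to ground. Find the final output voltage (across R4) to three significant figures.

Stage 2 presents R3+R4 = 115200 Ω as a load on stage 1's tap.
Stage 1's lower leg becomes R2‖(R3+R4) = 279.3 Ω, so V_mid = 22.1 × 279.3/5879 = 1.050 V.
Stage 2 is itself unloaded: V_out = V_mid × R4/(R3+R4) = 1.050 × 82000/115200 = 0.747 V.

V_out ≈ 0.747 V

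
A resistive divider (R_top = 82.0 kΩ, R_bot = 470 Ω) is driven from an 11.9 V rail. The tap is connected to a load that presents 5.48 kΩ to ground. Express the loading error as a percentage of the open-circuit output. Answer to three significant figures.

The divider's output (Thévenin) resistance is R_top‖R_bot = 467.3 Ω.
Fractional drop under load = R_th/(R_th + R_L) = 467.3 / (467.3 + 5480) = 0.07858.
So the output falls by 7.86 %.

7.86 %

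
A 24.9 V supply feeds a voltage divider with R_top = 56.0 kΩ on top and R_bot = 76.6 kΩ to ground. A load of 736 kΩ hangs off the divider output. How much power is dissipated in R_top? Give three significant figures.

Total resistance from the source is R_top + (R_bot‖R_L) = 125.4 kΩ, so I = 24.9/125.4 kΩ = 0.1986 mA.
P = I²·R_top = (0.1986 mA)² × 56.0 kΩ = 2.21 mW.

P ≈ 2.21 mW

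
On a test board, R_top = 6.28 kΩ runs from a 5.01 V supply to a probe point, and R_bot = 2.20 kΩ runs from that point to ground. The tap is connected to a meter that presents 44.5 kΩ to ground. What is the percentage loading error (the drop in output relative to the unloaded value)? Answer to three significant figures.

The divider's output (Thévenin) resistance is R_top‖R_bot = 1.629 kΩ.
Fractional drop under load = R_th/(R_th + R_L) = 1.629 / (1.629 + 44.5) = 0.03532.
So the output falls by 3.53 %.

3.53 %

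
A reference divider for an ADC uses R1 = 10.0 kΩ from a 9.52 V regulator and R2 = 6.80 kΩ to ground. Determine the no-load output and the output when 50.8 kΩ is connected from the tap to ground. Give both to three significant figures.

Open-circuit: V = 9.52 × 6.80/(10.0 + 6.80) = 3.85 V.
With the load, R2 becomes R2‖R_L = 5.997 kΩ, so V = 9.52 × 5.997/16.00 = 3.57 V.

Unloaded: 3.85 V; loaded: 3.57 V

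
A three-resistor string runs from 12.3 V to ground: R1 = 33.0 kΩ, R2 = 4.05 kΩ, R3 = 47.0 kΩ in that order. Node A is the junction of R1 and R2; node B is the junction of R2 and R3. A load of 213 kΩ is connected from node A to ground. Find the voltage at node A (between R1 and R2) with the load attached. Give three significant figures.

V ≈ 6.83 V

Below node A the series string R2+R3 = 51.05 kΩ sits in parallel with the 213 kΩ load: 41.18 kΩ.
V_A = 12.3 × 41.18/(33.0 + 41.18) = 6.83 V.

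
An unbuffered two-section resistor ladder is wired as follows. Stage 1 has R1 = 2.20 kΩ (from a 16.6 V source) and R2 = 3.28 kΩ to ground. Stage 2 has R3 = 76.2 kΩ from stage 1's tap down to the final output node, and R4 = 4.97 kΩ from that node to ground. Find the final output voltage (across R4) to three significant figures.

Stage 2 presents R3+R4 = 81.17 kΩ as a load on stage 1's tap.
Stage 1's lower leg becomes R2‖(R3+R4) = 3.153 kΩ, so V_mid = 16.6 × 3.153/5.353 = 9.777 V.
Stage 2 is itself unloaded: V_out = V_mid × R4/(R3+R4) = 9.777 × 4.97/81.17 = 0.599 V.

V_out ≈ 0.599 V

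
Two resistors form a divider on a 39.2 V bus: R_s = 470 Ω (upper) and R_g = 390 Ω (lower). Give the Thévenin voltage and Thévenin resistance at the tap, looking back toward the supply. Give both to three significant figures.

V_th is the open-circuit tap voltage: 39.2 × 390/(470 + 390) = 17.8 V.
With the supply zeroed, R_s and R_g appear in parallel from the tap: R_th = R_s‖R_g = (470 × 390)/860.0 = 213 Ω.

V_th = 17.8 V, R_th = 213 Ω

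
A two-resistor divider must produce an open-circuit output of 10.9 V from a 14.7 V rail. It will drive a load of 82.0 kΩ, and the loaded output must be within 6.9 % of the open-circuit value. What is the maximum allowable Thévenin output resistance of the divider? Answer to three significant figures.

R_th ≤ 6.08 kΩ

Loading drop = R_th/(R_th + R_L) ≤ 0.0690, so R_th ≤ R_L · ε/(1−ε) = 82.0 kΩ × 0.0690/0.9310 = 6.08 kΩ.
(Any R1, R2 with R2/(R1+R2) = 0.741 and R1‖R2 ≤ 6.08 kΩ will meet the spec.)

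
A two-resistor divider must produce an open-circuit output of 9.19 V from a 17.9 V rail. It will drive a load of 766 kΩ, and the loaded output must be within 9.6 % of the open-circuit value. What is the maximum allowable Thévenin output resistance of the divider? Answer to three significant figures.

R_th ≤ 81.3 kΩ

Loading drop = R_th/(R_th + R_L) ≤ 0.0960, so R_th ≤ R_L · ε/(1−ε) = 766 kΩ × 0.0960/0.9040 = 81.3 kΩ.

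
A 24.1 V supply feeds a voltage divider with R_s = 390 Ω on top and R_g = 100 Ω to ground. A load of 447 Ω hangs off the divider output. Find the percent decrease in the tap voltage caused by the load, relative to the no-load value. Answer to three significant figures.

The divider's output (Thévenin) resistance is R_s‖R_g = 79.59 Ω.
Fractional drop under load = R_th/(R_th + R_L) = 79.59 / (79.59 + 447) = 0.1511.
So the output falls by 15.1 %.

15.1 %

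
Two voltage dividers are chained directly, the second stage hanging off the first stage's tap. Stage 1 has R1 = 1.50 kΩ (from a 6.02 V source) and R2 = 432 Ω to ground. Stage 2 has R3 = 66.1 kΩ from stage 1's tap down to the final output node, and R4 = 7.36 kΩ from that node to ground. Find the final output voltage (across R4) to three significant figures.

Stage 2 presents R3+R4 = 73460 Ω as a load on stage 1's tap.
Stage 1's lower leg becomes R2‖(R3+R4) = 429.5 Ω, so V_mid = 6.02 × 429.5/1929 = 1.340 V.
Stage 2 is itself unloaded: V_out = V_mid × R4/(R3+R4) = 1.340 × 7360/73460 = 0.134 V.

V_out ≈ 0.134 V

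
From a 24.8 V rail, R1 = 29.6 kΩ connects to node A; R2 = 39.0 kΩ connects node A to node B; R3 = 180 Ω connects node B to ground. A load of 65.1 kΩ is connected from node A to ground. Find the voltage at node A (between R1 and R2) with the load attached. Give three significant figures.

Below node A the series string R2+R3 = 39180 Ω sits in parallel with the 65100 Ω load: 24460 Ω.
V_A = 24.8 × 24460/(29600 + 24460) = 11.2 V.

V ≈ 11.2 V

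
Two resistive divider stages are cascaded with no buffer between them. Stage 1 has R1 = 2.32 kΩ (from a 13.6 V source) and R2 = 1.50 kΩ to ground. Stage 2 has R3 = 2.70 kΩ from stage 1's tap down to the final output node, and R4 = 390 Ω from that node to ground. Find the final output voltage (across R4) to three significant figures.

V_out ≈ 0.521 V

Stage 2 presents R3+R4 = 3090 Ω as a load on stage 1's tap.
Stage 1's lower leg becomes R2‖(R3+R4) = 1010 Ω, so V_mid = 13.6 × 1010/3330 = 4.124 V.
Stage 2 is itself unloaded: V_out = V_mid × R4/(R3+R4) = 4.124 × 390/3090 = 0.521 V.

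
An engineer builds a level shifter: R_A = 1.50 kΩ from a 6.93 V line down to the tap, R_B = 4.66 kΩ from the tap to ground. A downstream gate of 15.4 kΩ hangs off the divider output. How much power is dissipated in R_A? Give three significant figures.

P ≈ 2.79 mW

Total resistance from the source is R_A + (R_B‖R_L) = 5.077 kΩ, so I = 6.93/5.077 kΩ = 1.365 mA.
P = I²·R_A = (1.365 mA)² × 1.50 kΩ = 2.79 mW.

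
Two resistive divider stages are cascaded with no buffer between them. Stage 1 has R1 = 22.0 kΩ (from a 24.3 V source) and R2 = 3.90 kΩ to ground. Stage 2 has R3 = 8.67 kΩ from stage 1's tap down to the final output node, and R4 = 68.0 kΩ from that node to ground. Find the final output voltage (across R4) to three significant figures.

V_out ≈ 3.11 V

Stage 2 presents R3+R4 = 76.67 kΩ as a load on stage 1's tap.
Stage 1's lower leg becomes R2‖(R3+R4) = 3.711 kΩ, so V_mid = 24.3 × 3.711/25.71 = 3.508 V.
Stage 2 is itself unloaded: V_out = V_mid × R4/(R3+R4) = 3.508 × 68.0/76.67 = 3.11 V.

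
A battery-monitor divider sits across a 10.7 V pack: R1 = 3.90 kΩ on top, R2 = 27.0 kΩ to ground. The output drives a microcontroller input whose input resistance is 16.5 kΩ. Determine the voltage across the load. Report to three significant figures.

V_out ≈ 7.75 V

The load sits in parallel with R2: R2‖R_L = (27.0 × 16.5) / (27.0 + 16.5) = 10.24 kΩ.
V_out = 10.7 × 10.24 / (3.90 + 10.24) = 10.7 × 10.24/14.14 = 7.75 V.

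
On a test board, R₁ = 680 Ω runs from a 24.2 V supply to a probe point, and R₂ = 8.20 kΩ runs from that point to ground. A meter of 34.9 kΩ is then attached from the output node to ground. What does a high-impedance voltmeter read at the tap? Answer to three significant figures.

The load sits in parallel with R₂: R₂‖R_L = (8200 × 34900) / (8200 + 34900) = 6640 Ω.
V_out = 24.2 × 6640 / (680 + 6640) = 24.2 × 6640/7320 = 22.0 V.

V_out ≈ 22.0 V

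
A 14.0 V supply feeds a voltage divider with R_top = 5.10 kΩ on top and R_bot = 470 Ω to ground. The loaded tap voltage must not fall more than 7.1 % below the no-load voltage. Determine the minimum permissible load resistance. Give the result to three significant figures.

Output resistance R_th = R_top‖R_bot = (5100 × 470)/5570 = 430.3 Ω.
The fractional drop is R_th/(R_th + R_L); requiring this ≤ 0.0710 gives R_L ≥ R_th(1/0.0710 − 1) = 430.3 × 13.08 = 5.63 kΩ.

R_L(min) ≈ 5.63 kΩ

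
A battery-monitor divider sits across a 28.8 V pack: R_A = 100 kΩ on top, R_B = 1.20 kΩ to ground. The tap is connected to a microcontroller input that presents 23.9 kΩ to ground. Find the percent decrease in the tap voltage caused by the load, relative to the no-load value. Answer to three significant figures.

4.73 %

The divider's output (Thévenin) resistance is R_A‖R_B = 1.186 kΩ.
Fractional drop under load = R_th/(R_th + R_L) = 1.186 / (1.186 + 23.9) = 0.04727.
So the output falls by 4.73 %.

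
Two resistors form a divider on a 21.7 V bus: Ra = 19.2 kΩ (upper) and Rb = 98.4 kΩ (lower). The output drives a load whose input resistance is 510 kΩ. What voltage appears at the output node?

The load sits in parallel with Rb: Rb‖R_L = (98.4 × 510) / (98.4 + 510) = 82.49 kΩ.
V_out = 21.7 × 82.49 / (19.2 + 82.49) = 21.7 × 82.49/101.7 = 17.6 V.
(Unloaded it would have been 18.2 V.)

V_out ≈ 17.6 V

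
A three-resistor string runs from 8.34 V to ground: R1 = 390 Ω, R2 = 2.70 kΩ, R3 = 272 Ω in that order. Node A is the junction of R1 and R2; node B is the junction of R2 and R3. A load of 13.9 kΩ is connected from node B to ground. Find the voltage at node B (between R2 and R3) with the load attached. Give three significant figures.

V ≈ 0.663 V

At node B, R3 is in parallel with the load: R3‖R_L = 266.8 Ω.
Below node A the resistance is R2 + (R3‖R_L) = 2967 Ω, so V_A = 8.34 × 2967/3357 = 7.371 V.
Then V_B = V_A × (R3‖R_L)/(R2 + R3‖R_L) = 7.371 × 266.8/2967 = 0.663 V.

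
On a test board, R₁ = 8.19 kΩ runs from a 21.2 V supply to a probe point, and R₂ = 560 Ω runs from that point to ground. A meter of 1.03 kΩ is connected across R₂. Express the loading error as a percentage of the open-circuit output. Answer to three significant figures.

The divider's output (Thévenin) resistance is R₁‖R₂ = 524.2 Ω.
Fractional drop under load = R_th/(R_th + R_L) = 524.2 / (524.2 + 1030) = 0.3373.
So the output falls by 33.7 %.

33.7 %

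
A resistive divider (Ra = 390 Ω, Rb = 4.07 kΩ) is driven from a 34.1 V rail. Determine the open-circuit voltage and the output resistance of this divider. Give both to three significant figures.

V_th = 31.1 V, R_th = 356 Ω

V_th is the open-circuit tap voltage: 34.1 × 4070/(390 + 4070) = 31.1 V.
With the supply zeroed, Ra and Rb appear in parallel from the tap: R_th = Ra‖Rb = (390 × 4070)/4460 = 356 Ω.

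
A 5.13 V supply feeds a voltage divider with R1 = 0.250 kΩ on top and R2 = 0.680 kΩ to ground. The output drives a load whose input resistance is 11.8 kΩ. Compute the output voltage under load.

The load sits in parallel with R2: R2‖R_L = (680 × 11800) / (680 + 11800) = 642.9 Ω.
V_out = 5.13 × 642.9 / (250 + 642.9) = 5.13 × 642.9/892.9 = 3.69 V.
(Unloaded it would have been 3.75 V.)

V_out ≈ 3.69 V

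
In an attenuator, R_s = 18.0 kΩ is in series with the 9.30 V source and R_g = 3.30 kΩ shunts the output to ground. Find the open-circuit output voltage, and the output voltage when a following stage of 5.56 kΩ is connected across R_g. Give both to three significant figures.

Unloaded: 1.44 V; loaded: 0.960 V

Open-circuit: V = 9.30 × 3.30/(18.0 + 3.30) = 1.44 V.
With the load, R_g becomes R_g‖R_L = 2.071 kΩ, so V = 9.30 × 2.071/20.07 = 0.960 V.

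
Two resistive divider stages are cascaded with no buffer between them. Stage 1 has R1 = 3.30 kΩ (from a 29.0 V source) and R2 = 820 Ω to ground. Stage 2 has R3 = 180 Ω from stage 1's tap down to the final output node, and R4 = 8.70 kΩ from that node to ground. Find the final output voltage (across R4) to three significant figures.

V_out ≈ 5.27 V

Stage 2 presents R3+R4 = 8880 Ω as a load on stage 1's tap.
Stage 1's lower leg becomes R2‖(R3+R4) = 750.7 Ω, so V_mid = 29.0 × 750.7/4051 = 5.374 V.
Stage 2 is itself unloaded: V_out = V_mid × R4/(R3+R4) = 5.374 × 8700/8880 = 5.27 V.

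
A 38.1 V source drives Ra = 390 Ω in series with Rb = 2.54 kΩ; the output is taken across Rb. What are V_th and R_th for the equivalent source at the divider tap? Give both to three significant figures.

V_th is the open-circuit tap voltage: 38.1 × 2540/(390 + 2540) = 33.0 V.
With the supply zeroed, Ra and Rb appear in parallel from the tap: R_th = Ra‖Rb = (390 × 2540)/2930 = 338 Ω.

V_th = 33.0 V, R_th = 338 Ω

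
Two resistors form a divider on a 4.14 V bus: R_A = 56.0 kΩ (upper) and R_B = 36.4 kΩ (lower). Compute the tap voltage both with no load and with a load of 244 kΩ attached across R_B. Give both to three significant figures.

Open-circuit: V = 4.14 × 36.4/(56.0 + 36.4) = 1.63 V.
With the load, R_B becomes R_B‖R_L = 31.67 kΩ, so V = 4.14 × 31.67/87.67 = 1.50 V.

Unloaded: 1.63 V; loaded: 1.50 V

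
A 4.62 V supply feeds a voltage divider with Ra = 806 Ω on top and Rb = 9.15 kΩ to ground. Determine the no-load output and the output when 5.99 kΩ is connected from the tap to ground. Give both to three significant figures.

Open-circuit: V = 4.62 × 9150/(806 + 9150) = 4.25 V.
With the load, Rb becomes Rb‖R_L = 3620 Ω, so V = 4.62 × 3620/4426 = 3.78 V.

Unloaded: 4.25 V; loaded: 3.78 V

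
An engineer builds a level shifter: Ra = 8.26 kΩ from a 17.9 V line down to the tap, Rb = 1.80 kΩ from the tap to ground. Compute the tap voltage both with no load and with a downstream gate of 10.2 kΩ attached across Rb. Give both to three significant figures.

Open-circuit: V = 17.9 × 1.80/(8.26 + 1.80) = 3.20 V.
With the load, Rb becomes Rb‖R_L = 1.530 kΩ, so V = 17.9 × 1.530/9.790 = 2.80 V.

Unloaded: 3.20 V; loaded: 2.80 V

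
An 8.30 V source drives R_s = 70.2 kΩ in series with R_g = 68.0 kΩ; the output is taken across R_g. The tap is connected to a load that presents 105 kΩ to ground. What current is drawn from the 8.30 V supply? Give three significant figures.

R_g‖R_L = 41.27 kΩ, so the source sees R_s + R_g‖R_L = 111.5 kΩ.
I = 8.30 V / 111.5 kΩ = 0.0745 mA.

I ≈ 0.0745 mA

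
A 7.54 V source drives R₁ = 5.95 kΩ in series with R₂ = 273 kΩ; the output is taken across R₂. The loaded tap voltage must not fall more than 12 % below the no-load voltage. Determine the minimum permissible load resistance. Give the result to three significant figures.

R_L(min) ≈ 42.7 kΩ

Output resistance R_th = R₁‖R₂ = (5.95 × 273)/278.9 = 5.823 kΩ.
The fractional drop is R_th/(R_th + R_L); requiring this ≤ 0.120 gives R_L ≥ R_th(1/0.120 − 1) = 5.823 × 7.333 = 42.7 kΩ.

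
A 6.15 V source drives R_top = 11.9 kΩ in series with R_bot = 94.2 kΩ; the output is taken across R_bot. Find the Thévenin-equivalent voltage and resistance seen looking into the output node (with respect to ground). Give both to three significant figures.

V_th is the open-circuit tap voltage: 6.15 × 94.2/(11.9 + 94.2) = 5.46 V.
With the supply zeroed, R_top and R_bot appear in parallel from the tap: R_th = R_top‖R_bot = (11.9 × 94.2)/106.1 = 10.6 kΩ.

V_th = 5.46 V, R_th = 10.6 kΩ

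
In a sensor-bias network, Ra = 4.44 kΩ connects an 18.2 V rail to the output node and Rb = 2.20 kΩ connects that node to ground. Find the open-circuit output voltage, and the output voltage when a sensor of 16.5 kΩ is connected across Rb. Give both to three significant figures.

Open-circuit: V = 18.2 × 2.20/(4.44 + 2.20) = 6.03 V.
With the load, Rb becomes Rb‖R_L = 1.941 kΩ, so V = 18.2 × 1.941/6.381 = 5.54 V.

Unloaded: 6.03 V; loaded: 5.54 V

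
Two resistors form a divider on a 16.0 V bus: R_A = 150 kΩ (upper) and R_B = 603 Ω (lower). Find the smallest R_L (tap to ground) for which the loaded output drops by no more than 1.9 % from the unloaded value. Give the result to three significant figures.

R_L(min) ≈ 31.0 kΩ

Output resistance R_th = R_A‖R_B = (150000 × 603)/150600 = 600.6 Ω.
The fractional drop is R_th/(R_th + R_L); requiring this ≤ 0.0190 gives R_L ≥ R_th(1/0.0190 − 1) = 600.6 × 51.63 = 31.0 kΩ.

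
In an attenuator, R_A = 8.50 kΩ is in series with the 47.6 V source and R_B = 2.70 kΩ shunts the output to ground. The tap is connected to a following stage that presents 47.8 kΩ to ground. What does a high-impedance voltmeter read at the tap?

V_out ≈ 11.0 V

The load sits in parallel with R_B: R_B‖R_L = (2.70 × 47.8) / (2.70 + 47.8) = 2.556 kΩ.
V_out = 47.6 × 2.556 / (8.50 + 2.556) = 47.6 × 2.556/11.06 = 11.0 V.
(Unloaded it would have been 11.5 V.)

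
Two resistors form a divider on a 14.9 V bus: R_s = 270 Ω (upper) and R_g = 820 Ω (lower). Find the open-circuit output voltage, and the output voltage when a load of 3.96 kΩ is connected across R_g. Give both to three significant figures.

Unloaded: 11.2 V; loaded: 10.7 V

Open-circuit: V = 14.9 × 820/(270 + 820) = 11.2 V.
With the load, R_g becomes R_g‖R_L = 679.3 Ω, so V = 14.9 × 679.3/949.3 = 10.7 V.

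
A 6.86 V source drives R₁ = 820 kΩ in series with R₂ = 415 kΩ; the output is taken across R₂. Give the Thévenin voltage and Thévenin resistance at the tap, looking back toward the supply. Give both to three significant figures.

V_th = 2.31 V, R_th = 276 kΩ

V_th is the open-circuit tap voltage: 6.86 × 415/(820 + 415) = 2.31 V.
With the supply zeroed, R₁ and R₂ appear in parallel from the tap: R_th = R₁‖R₂ = (820 × 415)/1235 = 276 kΩ.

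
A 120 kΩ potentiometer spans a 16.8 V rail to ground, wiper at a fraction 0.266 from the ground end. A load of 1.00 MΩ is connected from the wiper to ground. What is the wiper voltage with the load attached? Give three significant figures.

The wiper splits the pot into (1−α)R = 88.08 kΩ above and αR = 31.92 kΩ below.
Lower section ‖ load = 30.93 kΩ.
V_wiper = 16.8 × 30.93/(88.08 + 30.93) = 4.37 V.

V ≈ 4.37 V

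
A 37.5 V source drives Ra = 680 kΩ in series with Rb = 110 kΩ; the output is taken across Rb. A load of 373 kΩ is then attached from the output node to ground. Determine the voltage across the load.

V_out ≈ 4.16 V

The load sits in parallel with Rb: Rb‖R_L = (110 × 373) / (110 + 373) = 84.95 kΩ.
V_out = 37.5 × 84.95 / (680 + 84.95) = 37.5 × 84.95/764.9 = 4.16 V.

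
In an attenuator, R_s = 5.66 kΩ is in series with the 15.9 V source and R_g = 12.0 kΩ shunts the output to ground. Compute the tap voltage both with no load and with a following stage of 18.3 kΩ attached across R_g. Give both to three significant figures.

Unloaded: 10.8 V; loaded: 8.93 V

Open-circuit: V = 15.9 × 12.0/(5.66 + 12.0) = 10.8 V.
With the load, R_g becomes R_g‖R_L = 7.248 kΩ, so V = 15.9 × 7.248/12.91 = 8.93 V.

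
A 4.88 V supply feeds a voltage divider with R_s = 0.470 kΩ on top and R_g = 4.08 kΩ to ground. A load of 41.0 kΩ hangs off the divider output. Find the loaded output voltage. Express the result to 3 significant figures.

The load sits in parallel with R_g: R_g‖R_L = (4080 × 41000) / (4080 + 41000) = 3711 Ω.
V_out = 4.88 × 3711 / (470 + 3711) = 4.88 × 3711/4181 = 4.33 V.
(Unloaded it would have been 4.38 V.)

V_out ≈ 4.33 V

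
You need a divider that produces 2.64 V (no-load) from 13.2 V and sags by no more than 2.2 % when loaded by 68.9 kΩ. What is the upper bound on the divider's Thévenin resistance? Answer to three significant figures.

Loading drop = R_th/(R_th + R_L) ≤ 0.0220, so R_th ≤ R_L · ε/(1−ε) = 68.9 kΩ × 0.0220/0.9780 = 1.55 kΩ.

R_th ≤ 1.55 kΩ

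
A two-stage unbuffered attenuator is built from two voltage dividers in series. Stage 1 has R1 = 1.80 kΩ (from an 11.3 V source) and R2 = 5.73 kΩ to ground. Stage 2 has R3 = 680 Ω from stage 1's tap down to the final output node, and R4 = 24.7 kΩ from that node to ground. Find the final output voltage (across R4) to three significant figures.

Stage 2 presents R3+R4 = 25380 Ω as a load on stage 1's tap.
Stage 1's lower leg becomes R2‖(R3+R4) = 4675 Ω, so V_mid = 11.3 × 4675/6475 = 8.159 V.
Stage 2 is itself unloaded: V_out = V_mid × R4/(R3+R4) = 8.159 × 24700/25380 = 7.94 V.

V_out ≈ 7.94 V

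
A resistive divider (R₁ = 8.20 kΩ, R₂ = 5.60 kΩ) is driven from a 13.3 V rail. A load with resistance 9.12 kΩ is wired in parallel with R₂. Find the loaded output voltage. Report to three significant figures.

V_out ≈ 3.95 V

The load sits in parallel with R₂: R₂‖R_L = (5.60 × 9.12) / (5.60 + 9.12) = 3.470 kΩ.
V_out = 13.3 × 3.470 / (8.20 + 3.470) = 13.3 × 3.470/11.67 = 3.95 V.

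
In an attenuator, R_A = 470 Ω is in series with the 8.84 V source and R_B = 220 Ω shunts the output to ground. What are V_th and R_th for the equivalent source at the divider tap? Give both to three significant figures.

V_th = 2.82 V, R_th = 150 Ω

V_th is the open-circuit tap voltage: 8.84 × 220/(470 + 220) = 2.82 V.
With the supply zeroed, R_A and R_B appear in parallel from the tap: R_th = R_A‖R_B = (470 × 220)/690.0 = 150 Ω.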